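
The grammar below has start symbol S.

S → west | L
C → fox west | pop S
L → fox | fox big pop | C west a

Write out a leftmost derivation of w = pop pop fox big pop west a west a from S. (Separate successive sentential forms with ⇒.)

S ⇒ L ⇒ C west a ⇒ pop S west a ⇒ pop L west a ⇒ pop C west a west a ⇒ pop pop S west a west a ⇒ pop pop L west a west a ⇒ pop pop fox big pop west a west a

S ⇒ L   [S → L]
L ⇒ C west a   [L → C west a]
C west a ⇒ pop S west a   [C → pop S]
pop S west a ⇒ pop L west a   [S → L]
pop L west a ⇒ pop C west a west a   [L → C west a]
pop C west a west a ⇒ pop pop S west a west a   [C → pop S]
pop pop S west a west a ⇒ pop pop L west a west a   [S → L]
pop pop L west a west a ⇒ pop pop fox big pop west a west a   [L → fox big pop]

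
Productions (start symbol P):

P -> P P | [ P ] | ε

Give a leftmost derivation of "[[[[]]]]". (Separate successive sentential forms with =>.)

P=>[P]=>[PP]=>[[P]P]=>[[PP]P]=>[[[P]P]P]=>[[[[P]]P]P]=>[[[[]]P]P]=>[[[[]]]P]=>[[[[]]]]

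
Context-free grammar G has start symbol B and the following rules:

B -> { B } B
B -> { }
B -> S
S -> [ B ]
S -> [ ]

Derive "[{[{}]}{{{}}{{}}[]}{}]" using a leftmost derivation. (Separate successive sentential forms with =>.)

B=>S=>[B]=>[{B}B]=>[{S}B]=>[{[B]}B]=>[{[{}]}B]=>[{[{}]}{B}B]=>[{[{}]}{{B}B}B]=>[{[{}]}{{{}}B}B]=>[{[{}]}{{{}}{B}B}B]=>[{[{}]}{{{}}{{}}B}B]=>[{[{}]}{{{}}{{}}S}B]=>[{[{}]}{{{}}{{}}[]}B]=>[{[{}]}{{{}}{{}}[]}{}]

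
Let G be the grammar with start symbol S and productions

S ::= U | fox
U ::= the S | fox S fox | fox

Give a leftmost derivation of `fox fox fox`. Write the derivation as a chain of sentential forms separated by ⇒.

S ⇒ U ⇒ fox S fox ⇒ fox fox fox

S ⇒ U   [S ::= U]
U ⇒ fox S fox   [U ::= fox S fox]
fox S fox ⇒ fox fox fox   [S ::= fox]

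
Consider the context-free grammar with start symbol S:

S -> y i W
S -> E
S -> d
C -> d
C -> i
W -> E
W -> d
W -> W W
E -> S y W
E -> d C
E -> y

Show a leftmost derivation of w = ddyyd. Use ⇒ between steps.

S ⇒ E ⇒ SyW ⇒ EyW ⇒ dCyW ⇒ ddyW ⇒ ddyWW ⇒ ddyEW ⇒ ddyyW ⇒ ddyyd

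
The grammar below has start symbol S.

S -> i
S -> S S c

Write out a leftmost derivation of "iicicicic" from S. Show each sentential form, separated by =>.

S => SSc => SScSc => SScScSc => SScScScSc => iScScScSc => iicScScSc => iicicScSc => iicicicSc => iicicicic

S => SSc   [S -> S S c]
SSc => SScSc   [S -> S S c]
SScSc => SScScSc   [S -> S S c]
SScScSc => SScScScSc   [S -> S S c]
SScScScSc => iScScScSc   [S -> i]
iScScScSc => iicScScSc   [S -> i]
iicScScSc => iicicScSc   [S -> i]
iicicScSc => iicicicSc   [S -> i]
iicicicSc => iicicicic   [S -> i]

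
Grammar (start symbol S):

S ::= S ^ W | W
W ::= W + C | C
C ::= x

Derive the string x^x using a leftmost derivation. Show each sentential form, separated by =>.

S => S^W   [S ::= S ^ W]
S^W => W^W   [S ::= W]
W^W => C^W   [W ::= C]
C^W => x^W   [C ::= x]
x^W => x^C   [W ::= C]
x^C => x^x   [C ::= x]

S => S^W => W^W => C^W => x^W => x^C => x^x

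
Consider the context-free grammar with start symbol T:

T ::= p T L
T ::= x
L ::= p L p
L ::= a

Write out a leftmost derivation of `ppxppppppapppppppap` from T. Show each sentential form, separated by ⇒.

T ⇒ pTL ⇒ ppTLL ⇒ ppxLL ⇒ ppxpLpL ⇒ ppxppLppL ⇒ ppxpppLpppL ⇒ ppxppppLppppL ⇒ ppxpppppLpppppL ⇒ ppxppppppLppppppL ⇒ ppxppppppappppppL ⇒ ppxppppppapppppppLp ⇒ ppxppppppapppppppap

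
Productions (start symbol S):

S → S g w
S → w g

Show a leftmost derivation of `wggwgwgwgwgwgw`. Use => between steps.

S => Sgw   [S → S g w]
Sgw => Sgwgw   [S → S g w]
Sgwgw => Sgwgwgw   [S → S g w]
Sgwgwgw => Sgwgwgwgw   [S → S g w]
Sgwgwgwgw => Sgwgwgwgwgw   [S → S g w]
Sgwgwgwgwgw => Sgwgwgwgwgwgw   [S → S g w]
Sgwgwgwgwgwgw => wggwgwgwgwgwgw   [S → w g]

S => Sgw => Sgwgw => Sgwgwgw => Sgwgwgwgw => Sgwgwgwgwgw => Sgwgwgwgwgwgw => wggwgwgwgwgwgw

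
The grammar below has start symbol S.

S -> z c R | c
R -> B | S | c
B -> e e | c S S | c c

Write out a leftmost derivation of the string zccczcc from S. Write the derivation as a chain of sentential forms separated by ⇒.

S ⇒ zcR ⇒ zcB ⇒ zccSS ⇒ zcccS ⇒ zccczcR ⇒ zccczcc

S ⇒ zcR   [S -> z c R]
zcR ⇒ zcB   [R -> B]
zcB ⇒ zccSS   [B -> c S S]
zccSS ⇒ zcccS   [S -> c]
zcccS ⇒ zccczcR   [S -> z c R]
zccczcR ⇒ zccczcc   [R -> c]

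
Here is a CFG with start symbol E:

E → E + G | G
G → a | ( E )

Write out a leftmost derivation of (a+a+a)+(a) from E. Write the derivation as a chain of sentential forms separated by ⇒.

E⇒E+G⇒G+G⇒(E)+G⇒(E+G)+G⇒(E+G+G)+G⇒(G+G+G)+G⇒(a+G+G)+G⇒(a+a+G)+G⇒(a+a+a)+G⇒(a+a+a)+(E)⇒(a+a+a)+(G)⇒(a+a+a)+(a)

E ⇒ E+G   [E → E + G]
E+G ⇒ G+G   [E → G]
G+G ⇒ (E)+G   [G → ( E )]
(E)+G ⇒ (E+G)+G   [E → E + G]
(E+G)+G ⇒ (E+G+G)+G   [E → E + G]
(E+G+G)+G ⇒ (G+G+G)+G   [E → G]
(G+G+G)+G ⇒ (a+G+G)+G   [G → a]
(a+G+G)+G ⇒ (a+a+G)+G   [G → a]
(a+a+G)+G ⇒ (a+a+a)+G   [G → a]
(a+a+a)+G ⇒ (a+a+a)+(E)   [G → ( E )]
(a+a+a)+(E) ⇒ (a+a+a)+(G)   [E → G]
(a+a+a)+(G) ⇒ (a+a+a)+(a)   [G → a]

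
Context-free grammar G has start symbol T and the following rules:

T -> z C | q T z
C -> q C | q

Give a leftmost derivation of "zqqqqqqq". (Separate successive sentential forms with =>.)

T=>zC=>zqC=>zqqC=>zqqqC=>zqqqqC=>zqqqqqC=>zqqqqqqC=>zqqqqqqq

T => zC   [T -> z C]
zC => zqC   [C -> q C]
zqC => zqqC   [C -> q C]
zqqC => zqqqC   [C -> q C]
zqqqC => zqqqqC   [C -> q C]
zqqqqC => zqqqqqC   [C -> q C]
zqqqqqC => zqqqqqqC   [C -> q C]
zqqqqqqC => zqqqqqqq   [C -> q]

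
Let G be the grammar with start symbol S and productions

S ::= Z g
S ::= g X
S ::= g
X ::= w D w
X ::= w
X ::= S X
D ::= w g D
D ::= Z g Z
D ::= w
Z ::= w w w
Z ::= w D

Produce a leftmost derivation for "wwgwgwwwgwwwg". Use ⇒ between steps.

S ⇒ Zg ⇒ wDg ⇒ wwgDg ⇒ wwgwgDg ⇒ wwgwgZgZg ⇒ wwgwgwwwgZg ⇒ wwgwgwwwgwwwg

S ⇒ Zg   [S ::= Z g]
Zg ⇒ wDg   [Z ::= w D]
wDg ⇒ wwgDg   [D ::= w g D]
wwgDg ⇒ wwgwgDg   [D ::= w g D]
wwgwgDg ⇒ wwgwgZgZg   [D ::= Z g Z]
wwgwgZgZg ⇒ wwgwgwwwgZg   [Z ::= w w w]
wwgwgwwwgZg ⇒ wwgwgwwwgwwwg   [Z ::= w w w]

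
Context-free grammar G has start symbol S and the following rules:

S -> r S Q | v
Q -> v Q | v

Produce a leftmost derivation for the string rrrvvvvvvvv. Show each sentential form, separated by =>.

S => rSQ   [S -> r S Q]
rSQ => rrSQQ   [S -> r S Q]
rrSQQ => rrrSQQQ   [S -> r S Q]
rrrSQQQ => rrrvQQQ   [S -> v]
rrrvQQQ => rrrvvQQ   [Q -> v]
rrrvvQQ => rrrvvvQQ   [Q -> v Q]
rrrvvvQQ => rrrvvvvQQ   [Q -> v Q]
rrrvvvvQQ => rrrvvvvvQQ   [Q -> v Q]
rrrvvvvvQQ => rrrvvvvvvQ   [Q -> v]
rrrvvvvvvQ => rrrvvvvvvvQ   [Q -> v Q]
rrrvvvvvvvQ => rrrvvvvvvvv   [Q -> v]

S=>rSQ=>rrSQQ=>rrrSQQQ=>rrrvQQQ=>rrrvvQQ=>rrrvvvQQ=>rrrvvvvQQ=>rrrvvvvvQQ=>rrrvvvvvvQ=>rrrvvvvvvvQ=>rrrvvvvvvvv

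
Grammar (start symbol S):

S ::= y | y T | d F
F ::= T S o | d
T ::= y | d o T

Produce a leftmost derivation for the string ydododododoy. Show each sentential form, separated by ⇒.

S⇒yT⇒ydoT⇒ydodoT⇒ydododoT⇒ydodododoT⇒ydododododoT⇒ydododododoy

S ⇒ yT   [S ::= y T]
yT ⇒ ydoT   [T ::= d o T]
ydoT ⇒ ydodoT   [T ::= d o T]
ydodoT ⇒ ydododoT   [T ::= d o T]
ydododoT ⇒ ydodododoT   [T ::= d o T]
ydodododoT ⇒ ydododododoT   [T ::= d o T]
ydododododoT ⇒ ydododododoy   [T ::= y]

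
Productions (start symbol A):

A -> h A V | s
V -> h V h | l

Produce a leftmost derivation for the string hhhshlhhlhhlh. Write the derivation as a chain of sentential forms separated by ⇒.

A⇒hAV⇒hhAVV⇒hhhAVVV⇒hhhsVVV⇒hhhshVhVV⇒hhhshlhVV⇒hhhshlhhVhV⇒hhhshlhhlhV⇒hhhshlhhlhhVh⇒hhhshlhhlhhlh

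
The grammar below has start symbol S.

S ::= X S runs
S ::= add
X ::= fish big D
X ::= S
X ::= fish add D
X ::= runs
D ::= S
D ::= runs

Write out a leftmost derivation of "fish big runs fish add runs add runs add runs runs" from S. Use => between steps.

S => X S runs   [S ::= X S runs]
X S runs => fish big D S runs   [X ::= fish big D]
fish big D S runs => fish big runs S runs   [D ::= runs]
fish big runs S runs => fish big runs X S runs runs   [S ::= X S runs]
fish big runs X S runs runs => fish big runs fish add D S runs runs   [X ::= fish add D]
fish big runs fish add D S runs runs => fish big runs fish add S S runs runs   [D ::= S]
fish big runs fish add S S runs runs => fish big runs fish add X S runs S runs runs   [S ::= X S runs]
fish big runs fish add X S runs S runs runs => fish big runs fish add runs S runs S runs runs   [X ::= runs]
fish big runs fish add runs S runs S runs runs => fish big runs fish add runs add runs S runs runs   [S ::= add]
fish big runs fish add runs add runs S runs runs => fish big runs fish add runs add runs add runs runs   [S ::= add]

S => X S runs => fish big D S runs => fish big runs S runs => fish big runs X S runs runs => fish big runs fish add D S runs runs => fish big runs fish add S S runs runs => fish big runs fish add X S runs S runs runs => fish big runs fish add runs S runs S runs runs => fish big runs fish add runs add runs S runs runs => fish big runs fish add runs add runs add runs runs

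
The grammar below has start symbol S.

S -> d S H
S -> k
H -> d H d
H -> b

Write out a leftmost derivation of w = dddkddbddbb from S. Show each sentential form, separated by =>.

S => dSH => ddSHH => dddSHHH => dddkHHH => dddkdHdHH => dddkddHddHH => dddkddbddHH => dddkddbddbH => dddkddbddbb

S => dSH   [S -> d S H]
dSH => ddSHH   [S -> d S H]
ddSHH => dddSHHH   [S -> d S H]
dddSHHH => dddkHHH   [S -> k]
dddkHHH => dddkdHdHH   [H -> d H d]
dddkdHdHH => dddkddHddHH   [H -> d H d]
dddkddHddHH => dddkddbddHH   [H -> b]
dddkddbddHH => dddkddbddbH   [H -> b]
dddkddbddbH => dddkddbddbb   [H -> b]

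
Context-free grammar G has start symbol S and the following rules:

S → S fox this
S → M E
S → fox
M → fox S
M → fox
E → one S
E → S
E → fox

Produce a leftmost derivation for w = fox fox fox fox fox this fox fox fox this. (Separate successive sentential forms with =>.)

S => M E => fox E => fox S => fox S fox this => fox M E fox this => fox fox S E fox this => fox fox M E E fox this => fox fox fox S E E fox this => fox fox fox S fox this E E fox this => fox fox fox fox fox this E E fox this => fox fox fox fox fox this fox E fox this => fox fox fox fox fox this fox fox fox this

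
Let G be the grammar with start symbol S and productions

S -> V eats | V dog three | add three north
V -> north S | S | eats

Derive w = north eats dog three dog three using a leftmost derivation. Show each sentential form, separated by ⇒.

S ⇒ V dog three ⇒ north S dog three ⇒ north V dog three dog three ⇒ north eats dog three dog three

S ⇒ V dog three   [S -> V dog three]
V dog three ⇒ north S dog three   [V -> north S]
north S dog three ⇒ north V dog three dog three   [S -> V dog three]
north V dog three dog three ⇒ north eats dog three dog three   [V -> eats]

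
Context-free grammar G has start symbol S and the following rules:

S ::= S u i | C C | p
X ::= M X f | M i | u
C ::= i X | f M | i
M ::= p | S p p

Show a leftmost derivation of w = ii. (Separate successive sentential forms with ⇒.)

S ⇒ CC   [S ::= C C]
CC ⇒ iC   [C ::= i]
iC ⇒ ii   [C ::= i]

S ⇒ CC ⇒ iC ⇒ ii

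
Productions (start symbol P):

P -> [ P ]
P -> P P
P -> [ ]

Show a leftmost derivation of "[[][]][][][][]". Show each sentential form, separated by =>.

P => PP => PPP => PPPP => PPPPP => [P]PPPP => [PP]PPPP => [[]P]PPPP => [[][]]PPPP => [[][]][]PPP => [[][]][][]PP => [[][]][][][]P => [[][]][][][][]

P => PP   [P -> P P]
PP => PPP   [P -> P P]
PPP => PPPP   [P -> P P]
PPPP => PPPPP   [P -> P P]
PPPPP => [P]PPPP   [P -> [ P ]]
[P]PPPP => [PP]PPPP   [P -> P P]
[PP]PPPP => [[]P]PPPP   [P -> [ ]]
[[]P]PPPP => [[][]]PPPP   [P -> [ ]]
[[][]]PPPP => [[][]][]PPP   [P -> [ ]]
[[][]][]PPP => [[][]][][]PP   [P -> [ ]]
[[][]][][]PP => [[][]][][][]P   [P -> [ ]]
[[][]][][][]P => [[][]][][][][]   [P -> [ ]]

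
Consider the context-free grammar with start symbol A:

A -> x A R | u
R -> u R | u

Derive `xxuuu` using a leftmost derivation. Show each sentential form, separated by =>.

A => xAR => xxARR => xxuRR => xxuuR => xxuuu

A => xAR   [A -> x A R]
xAR => xxARR   [A -> x A R]
xxARR => xxuRR   [A -> u]
xxuRR => xxuuR   [R -> u]
xxuuR => xxuuu   [R -> u]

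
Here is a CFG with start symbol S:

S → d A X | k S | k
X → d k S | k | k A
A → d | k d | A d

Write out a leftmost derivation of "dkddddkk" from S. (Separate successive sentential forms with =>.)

S => dAX   [S → d A X]
dAX => dAdX   [A → A d]
dAdX => dAddX   [A → A d]
dAddX => dkdddX   [A → k d]
dkdddX => dkddddkS   [X → d k S]
dkddddkS => dkddddkk   [S → k]

S => dAX => dAdX => dAddX => dkdddX => dkddddkS => dkddddkk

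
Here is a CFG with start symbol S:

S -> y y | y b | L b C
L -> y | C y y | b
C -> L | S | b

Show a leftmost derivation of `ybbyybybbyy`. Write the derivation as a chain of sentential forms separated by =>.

S => LbC   [S -> L b C]
LbC => ybC   [L -> y]
ybC => ybL   [C -> L]
ybL => ybCyy   [L -> C y y]
ybCyy => ybSyy   [C -> S]
ybSyy => ybLbCyy   [S -> L b C]
ybLbCyy => ybCyybCyy   [L -> C y y]
ybCyybCyy => ybbyybCyy   [C -> b]
ybbyybCyy => ybbyybSyy   [C -> S]
ybbyybSyy => ybbyybLbCyy   [S -> L b C]
ybbyybLbCyy => ybbyybybCyy   [L -> y]
ybbyybybCyy => ybbyybybbyy   [C -> b]

S => LbC => ybC => ybL => ybCyy => ybSyy => ybLbCyy => ybCyybCyy => ybbyybCyy => ybbyybSyy => ybbyybLbCyy => ybbyybybCyy => ybbyybybbyy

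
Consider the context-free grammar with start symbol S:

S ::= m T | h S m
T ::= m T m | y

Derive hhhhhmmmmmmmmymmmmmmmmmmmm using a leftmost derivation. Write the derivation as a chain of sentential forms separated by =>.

S => hSm => hhSmm => hhhSmmm => hhhhSmmmm => hhhhhSmmmmm => hhhhhmTmmmmm => hhhhhmmTmmmmmm => hhhhhmmmTmmmmmmm => hhhhhmmmmTmmmmmmmm => hhhhhmmmmmTmmmmmmmmm => hhhhhmmmmmmTmmmmmmmmmm => hhhhhmmmmmmmTmmmmmmmmmmm => hhhhhmmmmmmmmTmmmmmmmmmmmm => hhhhhmmmmmmmmymmmmmmmmmmmm

S => hSm   [S ::= h S m]
hSm => hhSmm   [S ::= h S m]
hhSmm => hhhSmmm   [S ::= h S m]
hhhSmmm => hhhhSmmmm   [S ::= h S m]
hhhhSmmmm => hhhhhSmmmmm   [S ::= h S m]
hhhhhSmmmmm => hhhhhmTmmmmm   [S ::= m T]
hhhhhmTmmmmm => hhhhhmmTmmmmmm   [T ::= m T m]
hhhhhmmTmmmmmm => hhhhhmmmTmmmmmmm   [T ::= m T m]
hhhhhmmmTmmmmmmm => hhhhhmmmmTmmmmmmmm   [T ::= m T m]
hhhhhmmmmTmmmmmmmm => hhhhhmmmmmTmmmmmmmmm   [T ::= m T m]
hhhhhmmmmmTmmmmmmmmm => hhhhhmmmmmmTmmmmmmmmmm   [T ::= m T m]
hhhhhmmmmmmTmmmmmmmmmm => hhhhhmmmmmmmTmmmmmmmmmmm   [T ::= m T m]
hhhhhmmmmmmmTmmmmmmmmmmm => hhhhhmmmmmmmmTmmmmmmmmmmmm   [T ::= m T m]
hhhhhmmmmmmmmTmmmmmmmmmmmm => hhhhhmmmmmmmmymmmmmmmmmmmm   [T ::= y]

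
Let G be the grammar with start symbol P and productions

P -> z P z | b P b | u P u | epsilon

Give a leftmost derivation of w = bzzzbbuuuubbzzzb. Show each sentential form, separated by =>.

P => bPb   [P -> b P b]
bPb => bzPzb   [P -> z P z]
bzPzb => bzzPzzb   [P -> z P z]
bzzPzzb => bzzzPzzzb   [P -> z P z]
bzzzPzzzb => bzzzbPbzzzb   [P -> b P b]
bzzzbPbzzzb => bzzzbbPbbzzzb   [P -> b P b]
bzzzbbPbbzzzb => bzzzbbuPubbzzzb   [P -> u P u]
bzzzbbuPubbzzzb => bzzzbbuuPuubbzzzb   [P -> u P u]
bzzzbbuuPuubbzzzb => bzzzbbuuuubbzzzb   [P -> epsilon]

P=>bPb=>bzPzb=>bzzPzzb=>bzzzPzzzb=>bzzzbPbzzzb=>bzzzbbPbbzzzb=>bzzzbbuPubbzzzb=>bzzzbbuuPuubbzzzb=>bzzzbbuuuubbzzzb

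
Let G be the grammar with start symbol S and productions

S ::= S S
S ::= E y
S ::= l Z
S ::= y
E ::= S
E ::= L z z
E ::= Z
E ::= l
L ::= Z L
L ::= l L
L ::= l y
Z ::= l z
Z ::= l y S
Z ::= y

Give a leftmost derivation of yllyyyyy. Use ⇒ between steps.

S ⇒ SS ⇒ SSS ⇒ ySS ⇒ ylZS ⇒ yllySS ⇒ yllySSS ⇒ yllyEySS ⇒ yllyZySS ⇒ yllyyySS ⇒ yllyyyyS ⇒ yllyyyyy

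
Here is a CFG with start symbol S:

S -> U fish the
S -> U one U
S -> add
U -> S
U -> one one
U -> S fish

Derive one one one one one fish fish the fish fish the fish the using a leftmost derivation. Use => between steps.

S => U fish the   [S -> U fish the]
U fish the => S fish the   [U -> S]
S fish the => U fish the fish the   [S -> U fish the]
U fish the fish the => S fish fish the fish the   [U -> S fish]
S fish fish the fish the => U fish the fish fish the fish the   [S -> U fish the]
U fish the fish fish the fish the => S fish fish the fish fish the fish the   [U -> S fish]
S fish fish the fish fish the fish the => U one U fish fish the fish fish the fish the   [S -> U one U]
U one U fish fish the fish fish the fish the => one one one U fish fish the fish fish the fish the   [U -> one one]
one one one U fish fish the fish fish the fish the => one one one one one fish fish the fish fish the fish the   [U -> one one]

S => U fish the => S fish the => U fish the fish the => S fish fish the fish the => U fish the fish fish the fish the => S fish fish the fish fish the fish the => U one U fish fish the fish fish the fish the => one one one U fish fish the fish fish the fish the => one one one one one fish fish the fish fish the fish the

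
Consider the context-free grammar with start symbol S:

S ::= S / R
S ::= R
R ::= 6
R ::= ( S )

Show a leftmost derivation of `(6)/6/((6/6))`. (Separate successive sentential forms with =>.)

S => S/R => S/R/R => R/R/R => (S)/R/R => (R)/R/R => (6)/R/R => (6)/6/R => (6)/6/(S) => (6)/6/(R) => (6)/6/((S)) => (6)/6/((S/R)) => (6)/6/((R/R)) => (6)/6/((6/R)) => (6)/6/((6/6))

S => S/R   [S ::= S / R]
S/R => S/R/R   [S ::= S / R]
S/R/R => R/R/R   [S ::= R]
R/R/R => (S)/R/R   [R ::= ( S )]
(S)/R/R => (R)/R/R   [S ::= R]
(R)/R/R => (6)/R/R   [R ::= 6]
(6)/R/R => (6)/6/R   [R ::= 6]
(6)/6/R => (6)/6/(S)   [R ::= ( S )]
(6)/6/(S) => (6)/6/(R)   [S ::= R]
(6)/6/(R) => (6)/6/((S))   [R ::= ( S )]
(6)/6/((S)) => (6)/6/((S/R))   [S ::= S / R]
(6)/6/((S/R)) => (6)/6/((R/R))   [S ::= R]
(6)/6/((R/R)) => (6)/6/((6/R))   [R ::= 6]
(6)/6/((6/R)) => (6)/6/((6/6))   [R ::= 6]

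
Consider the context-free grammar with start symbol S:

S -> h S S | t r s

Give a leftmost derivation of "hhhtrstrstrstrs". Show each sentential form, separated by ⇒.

S⇒hSS⇒hhSSS⇒hhhSSSS⇒hhhtrsSSS⇒hhhtrstrsSS⇒hhhtrstrstrsS⇒hhhtrstrstrstrs

S ⇒ hSS   [S -> h S S]
hSS ⇒ hhSSS   [S -> h S S]
hhSSS ⇒ hhhSSSS   [S -> h S S]
hhhSSSS ⇒ hhhtrsSSS   [S -> t r s]
hhhtrsSSS ⇒ hhhtrstrsSS   [S -> t r s]
hhhtrstrsSS ⇒ hhhtrstrstrsS   [S -> t r s]
hhhtrstrstrsS ⇒ hhhtrstrstrstrs   [S -> t r s]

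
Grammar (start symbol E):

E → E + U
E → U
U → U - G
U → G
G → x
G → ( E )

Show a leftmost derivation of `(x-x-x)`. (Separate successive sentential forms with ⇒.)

E ⇒ U ⇒ G ⇒ (E) ⇒ (U) ⇒ (U-G) ⇒ (U-G-G) ⇒ (G-G-G) ⇒ (x-G-G) ⇒ (x-x-G) ⇒ (x-x-x)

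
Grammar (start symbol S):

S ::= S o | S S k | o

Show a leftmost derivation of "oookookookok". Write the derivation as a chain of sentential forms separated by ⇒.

S ⇒ SSk ⇒ SSkSk ⇒ SoSkSk ⇒ SSkoSkSk ⇒ SoSkoSkSk ⇒ SSkoSkoSkSk ⇒ SoSkoSkoSkSk ⇒ ooSkoSkoSkSk ⇒ oookoSkoSkSk ⇒ oookookoSkSk ⇒ oookookookSk ⇒ oookookookok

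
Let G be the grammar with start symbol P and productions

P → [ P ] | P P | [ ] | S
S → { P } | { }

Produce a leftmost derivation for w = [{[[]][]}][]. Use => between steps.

P=>PP=>[P]P=>[S]P=>[{P}]P=>[{PP}]P=>[{[P]P}]P=>[{[[]]P}]P=>[{[[]][]}]P=>[{[[]][]}][]

P => PP   [P → P P]
PP => [P]P   [P → [ P ]]
[P]P => [S]P   [P → S]
[S]P => [{P}]P   [S → { P }]
[{P}]P => [{PP}]P   [P → P P]
[{PP}]P => [{[P]P}]P   [P → [ P ]]
[{[P]P}]P => [{[[]]P}]P   [P → [ ]]
[{[[]]P}]P => [{[[]][]}]P   [P → [ ]]
[{[[]][]}]P => [{[[]][]}][]   [P → [ ]]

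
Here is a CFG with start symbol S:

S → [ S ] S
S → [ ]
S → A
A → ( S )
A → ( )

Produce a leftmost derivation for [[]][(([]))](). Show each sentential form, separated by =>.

S=>[S]S=>[[]]S=>[[]][S]S=>[[]][A]S=>[[]][(S)]S=>[[]][(A)]S=>[[]][((S))]S=>[[]][(([]))]S=>[[]][(([]))]A=>[[]][(([]))]()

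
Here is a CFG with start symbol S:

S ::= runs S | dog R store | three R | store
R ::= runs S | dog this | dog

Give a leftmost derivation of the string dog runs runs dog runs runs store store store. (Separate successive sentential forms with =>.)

S => dog R store => dog runs S store => dog runs runs S store => dog runs runs dog R store store => dog runs runs dog runs S store store => dog runs runs dog runs runs S store store => dog runs runs dog runs runs store store store

S => dog R store   [S ::= dog R store]
dog R store => dog runs S store   [R ::= runs S]
dog runs S store => dog runs runs S store   [S ::= runs S]
dog runs runs S store => dog runs runs dog R store store   [S ::= dog R store]
dog runs runs dog R store store => dog runs runs dog runs S store store   [R ::= runs S]
dog runs runs dog runs S store store => dog runs runs dog runs runs S store store   [S ::= runs S]
dog runs runs dog runs runs S store store => dog runs runs dog runs runs store store store   [S ::= store]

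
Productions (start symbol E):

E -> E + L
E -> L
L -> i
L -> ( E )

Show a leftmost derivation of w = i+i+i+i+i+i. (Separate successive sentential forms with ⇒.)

E⇒E+L⇒E+L+L⇒E+L+L+L⇒E+L+L+L+L⇒E+L+L+L+L+L⇒L+L+L+L+L+L⇒i+L+L+L+L+L⇒i+i+L+L+L+L⇒i+i+i+L+L+L⇒i+i+i+i+L+L⇒i+i+i+i+i+L⇒i+i+i+i+i+i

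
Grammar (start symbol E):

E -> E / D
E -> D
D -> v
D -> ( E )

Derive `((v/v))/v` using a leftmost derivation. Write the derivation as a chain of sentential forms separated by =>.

E=>E/D=>D/D=>(E)/D=>(D)/D=>((E))/D=>((E/D))/D=>((D/D))/D=>((v/D))/D=>((v/v))/D=>((v/v))/v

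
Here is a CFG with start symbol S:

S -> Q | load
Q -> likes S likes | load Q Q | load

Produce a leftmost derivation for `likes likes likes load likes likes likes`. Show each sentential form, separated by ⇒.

S ⇒ Q   [S -> Q]
Q ⇒ likes S likes   [Q -> likes S likes]
likes S likes ⇒ likes Q likes   [S -> Q]
likes Q likes ⇒ likes likes S likes likes   [Q -> likes S likes]
likes likes S likes likes ⇒ likes likes Q likes likes   [S -> Q]
likes likes Q likes likes ⇒ likes likes likes S likes likes likes   [Q -> likes S likes]
likes likes likes S likes likes likes ⇒ likes likes likes Q likes likes likes   [S -> Q]
likes likes likes Q likes likes likes ⇒ likes likes likes load likes likes likes   [Q -> load]

S ⇒ Q ⇒ likes S likes ⇒ likes Q likes ⇒ likes likes S likes likes ⇒ likes likes Q likes likes ⇒ likes likes likes S likes likes likes ⇒ likes likes likes Q likes likes likes ⇒ likes likes likes load likes likes likes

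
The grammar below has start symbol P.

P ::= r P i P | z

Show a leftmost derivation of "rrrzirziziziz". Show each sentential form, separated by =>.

P => rPiP => rrPiPiP => rrrPiPiPiP => rrrziPiPiP => rrrzirPiPiPiP => rrrzirziPiPiP => rrrzirziziPiP => rrrzirziziziP => rrrzirziziziz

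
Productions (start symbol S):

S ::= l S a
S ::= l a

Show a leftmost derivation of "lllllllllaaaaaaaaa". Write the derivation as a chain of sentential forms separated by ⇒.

S ⇒ lSa ⇒ llSaa ⇒ lllSaaa ⇒ llllSaaaa ⇒ lllllSaaaaa ⇒ llllllSaaaaaa ⇒ lllllllSaaaaaaa ⇒ llllllllSaaaaaaaa ⇒ lllllllllaaaaaaaaa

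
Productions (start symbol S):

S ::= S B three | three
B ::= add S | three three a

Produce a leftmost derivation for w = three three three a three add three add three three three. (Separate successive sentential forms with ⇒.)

S ⇒ S B three   [S ::= S B three]
S B three ⇒ S B three B three   [S ::= S B three]
S B three B three ⇒ three B three B three   [S ::= three]
three B three B three ⇒ three three three a three B three   [B ::= three three a]
three three three a three B three ⇒ three three three a three add S three   [B ::= add S]
three three three a three add S three ⇒ three three three a three add S B three three   [S ::= S B three]
three three three a three add S B three three ⇒ three three three a three add three B three three   [S ::= three]
three three three a three add three B three three ⇒ three three three a three add three add S three three   [B ::= add S]
three three three a three add three add S three three ⇒ three three three a three add three add three three three   [S ::= three]

S ⇒ S B three ⇒ S B three B three ⇒ three B three B three ⇒ three three three a three B three ⇒ three three three a three add S three ⇒ three three three a three add S B three three ⇒ three three three a three add three B three three ⇒ three three three a three add three add S three three ⇒ three three three a three add three add three three three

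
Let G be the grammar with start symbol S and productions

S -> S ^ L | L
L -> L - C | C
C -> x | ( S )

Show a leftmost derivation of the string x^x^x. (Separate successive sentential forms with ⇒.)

S ⇒ S^L   [S -> S ^ L]
S^L ⇒ S^L^L   [S -> S ^ L]
S^L^L ⇒ L^L^L   [S -> L]
L^L^L ⇒ C^L^L   [L -> C]
C^L^L ⇒ x^L^L   [C -> x]
x^L^L ⇒ x^C^L   [L -> C]
x^C^L ⇒ x^x^L   [C -> x]
x^x^L ⇒ x^x^C   [L -> C]
x^x^C ⇒ x^x^x   [C -> x]

S ⇒ S^L ⇒ S^L^L ⇒ L^L^L ⇒ C^L^L ⇒ x^L^L ⇒ x^C^L ⇒ x^x^L ⇒ x^x^C ⇒ x^x^x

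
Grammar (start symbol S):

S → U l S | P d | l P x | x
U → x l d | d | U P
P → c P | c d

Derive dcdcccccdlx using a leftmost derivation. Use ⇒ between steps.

S ⇒ UlS ⇒ UPlS ⇒ UPPlS ⇒ dPPlS ⇒ dcdPlS ⇒ dcdcPlS ⇒ dcdccPlS ⇒ dcdcccPlS ⇒ dcdccccPlS ⇒ dcdcccccdlS ⇒ dcdcccccdlx

S ⇒ UlS   [S → U l S]
UlS ⇒ UPlS   [U → U P]
UPlS ⇒ UPPlS   [U → U P]
UPPlS ⇒ dPPlS   [U → d]
dPPlS ⇒ dcdPlS   [P → c d]
dcdPlS ⇒ dcdcPlS   [P → c P]
dcdcPlS ⇒ dcdccPlS   [P → c P]
dcdccPlS ⇒ dcdcccPlS   [P → c P]
dcdcccPlS ⇒ dcdccccPlS   [P → c P]
dcdccccPlS ⇒ dcdcccccdlS   [P → c d]
dcdcccccdlS ⇒ dcdcccccdlx   [S → x]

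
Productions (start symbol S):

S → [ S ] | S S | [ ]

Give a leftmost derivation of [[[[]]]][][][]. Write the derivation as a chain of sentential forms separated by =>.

S => SS => SSS => SSSS => [S]SSS => [[S]]SSS => [[[S]]]SSS => [[[[]]]]SSS => [[[[]]]][]SS => [[[[]]]][][]S => [[[[]]]][][][]

S => SS   [S → S S]
SS => SSS   [S → S S]
SSS => SSSS   [S → S S]
SSSS => [S]SSS   [S → [ S ]]
[S]SSS => [[S]]SSS   [S → [ S ]]
[[S]]SSS => [[[S]]]SSS   [S → [ S ]]
[[[S]]]SSS => [[[[]]]]SSS   [S → [ ]]
[[[[]]]]SSS => [[[[]]]][]SS   [S → [ ]]
[[[[]]]][]SS => [[[[]]]][][]S   [S → [ ]]
[[[[]]]][][]S => [[[[]]]][][][]   [S → [ ]]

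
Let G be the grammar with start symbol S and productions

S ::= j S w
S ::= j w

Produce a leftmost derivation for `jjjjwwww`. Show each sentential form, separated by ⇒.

S ⇒ jSw ⇒ jjSww ⇒ jjjSwww ⇒ jjjjwwww

S ⇒ jSw   [S ::= j S w]
jSw ⇒ jjSww   [S ::= j S w]
jjSww ⇒ jjjSwww   [S ::= j S w]
jjjSwww ⇒ jjjjwwww   [S ::= j w]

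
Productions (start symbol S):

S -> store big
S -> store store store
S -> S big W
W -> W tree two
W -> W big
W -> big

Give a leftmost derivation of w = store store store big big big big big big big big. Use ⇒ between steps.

S ⇒ S big W ⇒ S big W big W ⇒ store store store big W big W ⇒ store store store big W big big W ⇒ store store store big W big big big W ⇒ store store store big W big big big big W ⇒ store store store big W big big big big big W ⇒ store store store big big big big big big big W ⇒ store store store big big big big big big big big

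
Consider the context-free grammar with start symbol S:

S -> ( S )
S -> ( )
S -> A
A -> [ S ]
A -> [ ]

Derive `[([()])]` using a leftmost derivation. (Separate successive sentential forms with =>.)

S => A => [S] => [(S)] => [(A)] => [([S])] => [([()])]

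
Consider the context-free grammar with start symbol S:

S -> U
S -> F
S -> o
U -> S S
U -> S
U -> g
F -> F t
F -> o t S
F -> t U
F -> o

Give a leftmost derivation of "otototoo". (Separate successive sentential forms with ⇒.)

S ⇒ U   [S -> U]
U ⇒ SS   [U -> S S]
SS ⇒ oS   [S -> o]
oS ⇒ oF   [S -> F]
oF ⇒ otU   [F -> t U]
otU ⇒ otSS   [U -> S S]
otSS ⇒ otFS   [S -> F]
otFS ⇒ ototSS   [F -> o t S]
ototSS ⇒ ototFS   [S -> F]
ototFS ⇒ otototSS   [F -> o t S]
otototSS ⇒ otototoS   [S -> o]
otototoS ⇒ otototoo   [S -> o]

S ⇒ U ⇒ SS ⇒ oS ⇒ oF ⇒ otU ⇒ otSS ⇒ otFS ⇒ ototSS ⇒ ototFS ⇒ otototSS ⇒ otototoS ⇒ otototoo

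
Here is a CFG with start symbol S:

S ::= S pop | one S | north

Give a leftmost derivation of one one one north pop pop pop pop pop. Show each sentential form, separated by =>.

S => one S   [S ::= one S]
one S => one S pop   [S ::= S pop]
one S pop => one S pop pop   [S ::= S pop]
one S pop pop => one one S pop pop   [S ::= one S]
one one S pop pop => one one S pop pop pop   [S ::= S pop]
one one S pop pop pop => one one S pop pop pop pop   [S ::= S pop]
one one S pop pop pop pop => one one one S pop pop pop pop   [S ::= one S]
one one one S pop pop pop pop => one one one S pop pop pop pop pop   [S ::= S pop]
one one one S pop pop pop pop pop => one one one north pop pop pop pop pop   [S ::= north]

S => one S => one S pop => one S pop pop => one one S pop pop => one one S pop pop pop => one one S pop pop pop pop => one one one S pop pop pop pop => one one one S pop pop pop pop pop => one one one north pop pop pop pop pop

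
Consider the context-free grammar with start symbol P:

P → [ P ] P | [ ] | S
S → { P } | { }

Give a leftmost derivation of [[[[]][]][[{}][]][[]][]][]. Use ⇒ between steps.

P ⇒ [P]P ⇒ [[P]P]P ⇒ [[[P]P]P]P ⇒ [[[[]]P]P]P ⇒ [[[[]][]]P]P ⇒ [[[[]][]][P]P]P ⇒ [[[[]][]][[P]P]P]P ⇒ [[[[]][]][[S]P]P]P ⇒ [[[[]][]][[{}]P]P]P ⇒ [[[[]][]][[{}][]]P]P ⇒ [[[[]][]][[{}][]][P]P]P ⇒ [[[[]][]][[{}][]][[]]P]P ⇒ [[[[]][]][[{}][]][[]][]]P ⇒ [[[[]][]][[{}][]][[]][]][]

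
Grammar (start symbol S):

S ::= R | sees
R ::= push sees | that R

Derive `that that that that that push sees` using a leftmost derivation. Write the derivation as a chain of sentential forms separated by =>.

S => R => that R => that that R => that that that R => that that that that R => that that that that that R => that that that that that push sees

S => R   [S ::= R]
R => that R   [R ::= that R]
that R => that that R   [R ::= that R]
that that R => that that that R   [R ::= that R]
that that that R => that that that that R   [R ::= that R]
that that that that R => that that that that that R   [R ::= that R]
that that that that that R => that that that that that push sees   [R ::= push sees]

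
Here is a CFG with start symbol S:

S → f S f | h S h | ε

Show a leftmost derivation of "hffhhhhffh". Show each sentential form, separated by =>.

S => hSh   [S → h S h]
hSh => hfSfh   [S → f S f]
hfSfh => hffSffh   [S → f S f]
hffSffh => hffhShffh   [S → h S h]
hffhShffh => hffhhShhffh   [S → h S h]
hffhhShhffh => hffhhhhffh   [S → ε]

S => hSh => hfSfh => hffSffh => hffhShffh => hffhhShhffh => hffhhhhffh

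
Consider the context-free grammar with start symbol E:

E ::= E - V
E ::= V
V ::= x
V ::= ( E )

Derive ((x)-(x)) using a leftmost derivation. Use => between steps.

E=>V=>(E)=>(E-V)=>(V-V)=>((E)-V)=>((V)-V)=>((x)-V)=>((x)-(E))=>((x)-(V))=>((x)-(x))

E => V   [E ::= V]
V => (E)   [V ::= ( E )]
(E) => (E-V)   [E ::= E - V]
(E-V) => (V-V)   [E ::= V]
(V-V) => ((E)-V)   [V ::= ( E )]
((E)-V) => ((V)-V)   [E ::= V]
((V)-V) => ((x)-V)   [V ::= x]
((x)-V) => ((x)-(E))   [V ::= ( E )]
((x)-(E)) => ((x)-(V))   [E ::= V]
((x)-(V)) => ((x)-(x))   [V ::= x]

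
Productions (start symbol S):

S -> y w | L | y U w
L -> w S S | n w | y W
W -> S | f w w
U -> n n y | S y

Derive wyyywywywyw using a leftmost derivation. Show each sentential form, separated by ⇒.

S ⇒ L ⇒ wSS ⇒ wyUwS ⇒ wySywS ⇒ wyyUwywS ⇒ wyySywywS ⇒ wyyywywywS ⇒ wyyywywywyw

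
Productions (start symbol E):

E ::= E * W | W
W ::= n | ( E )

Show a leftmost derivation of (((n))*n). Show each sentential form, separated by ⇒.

E ⇒ W   [E ::= W]
W ⇒ (E)   [W ::= ( E )]
(E) ⇒ (E*W)   [E ::= E * W]
(E*W) ⇒ (W*W)   [E ::= W]
(W*W) ⇒ ((E)*W)   [W ::= ( E )]
((E)*W) ⇒ ((W)*W)   [E ::= W]
((W)*W) ⇒ (((E))*W)   [W ::= ( E )]
(((E))*W) ⇒ (((W))*W)   [E ::= W]
(((W))*W) ⇒ (((n))*W)   [W ::= n]
(((n))*W) ⇒ (((n))*n)   [W ::= n]

E ⇒ W ⇒ (E) ⇒ (E*W) ⇒ (W*W) ⇒ ((E)*W) ⇒ ((W)*W) ⇒ (((E))*W) ⇒ (((W))*W) ⇒ (((n))*W) ⇒ (((n))*n)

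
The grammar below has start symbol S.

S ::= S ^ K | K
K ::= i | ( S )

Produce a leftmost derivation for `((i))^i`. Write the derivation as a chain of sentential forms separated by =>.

S=>S^K=>K^K=>(S)^K=>(K)^K=>((S))^K=>((K))^K=>((i))^K=>((i))^i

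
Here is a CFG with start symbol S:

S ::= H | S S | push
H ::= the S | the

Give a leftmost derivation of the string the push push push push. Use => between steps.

S => S S   [S ::= S S]
S S => S S S   [S ::= S S]
S S S => H S S   [S ::= H]
H S S => the S S   [H ::= the]
the S S => the S S S   [S ::= S S]
the S S S => the S S S S   [S ::= S S]
the S S S S => the push S S S   [S ::= push]
the push S S S => the push push S S   [S ::= push]
the push push S S => the push push push S   [S ::= push]
the push push push S => the push push push push   [S ::= push]

S => S S => S S S => H S S => the S S => the S S S => the S S S S => the push S S S => the push push S S => the push push push S => the push push push push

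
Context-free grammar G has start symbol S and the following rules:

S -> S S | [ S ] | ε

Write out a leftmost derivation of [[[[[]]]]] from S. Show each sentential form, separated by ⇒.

S ⇒ SS ⇒ [S]S ⇒ [[S]]S ⇒ [[SS]]S ⇒ [[SSS]]S ⇒ [[[S]SS]]S ⇒ [[[[S]]SS]]S ⇒ [[[[[S]]]SS]]S ⇒ [[[[[]]]SS]]S ⇒ [[[[[]]]S]]S ⇒ [[[[[]]]]]S ⇒ [[[[[]]]]]

S ⇒ SS   [S -> S S]
SS ⇒ [S]S   [S -> [ S ]]
[S]S ⇒ [[S]]S   [S -> [ S ]]
[[S]]S ⇒ [[SS]]S   [S -> S S]
[[SS]]S ⇒ [[SSS]]S   [S -> S S]
[[SSS]]S ⇒ [[[S]SS]]S   [S -> [ S ]]
[[[S]SS]]S ⇒ [[[[S]]SS]]S   [S -> [ S ]]
[[[[S]]SS]]S ⇒ [[[[[S]]]SS]]S   [S -> [ S ]]
[[[[[S]]]SS]]S ⇒ [[[[[]]]SS]]S   [S -> ε]
[[[[[]]]SS]]S ⇒ [[[[[]]]S]]S   [S -> ε]
[[[[[]]]S]]S ⇒ [[[[[]]]]]S   [S -> ε]
[[[[[]]]]]S ⇒ [[[[[]]]]]   [S -> ε]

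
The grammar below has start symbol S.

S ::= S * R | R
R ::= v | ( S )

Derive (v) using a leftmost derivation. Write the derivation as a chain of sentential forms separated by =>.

S => R => (S) => (R) => (v)

S => R   [S ::= R]
R => (S)   [R ::= ( S )]
(S) => (R)   [S ::= R]
(R) => (v)   [R ::= v]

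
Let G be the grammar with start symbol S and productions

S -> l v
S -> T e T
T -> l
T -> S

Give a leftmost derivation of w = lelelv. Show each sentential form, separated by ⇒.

S ⇒ TeT   [S -> T e T]
TeT ⇒ leT   [T -> l]
leT ⇒ leS   [T -> S]
leS ⇒ leTeT   [S -> T e T]
leTeT ⇒ leleT   [T -> l]
leleT ⇒ leleS   [T -> S]
leleS ⇒ lelelv   [S -> l v]

S ⇒ TeT ⇒ leT ⇒ leS ⇒ leTeT ⇒ leleT ⇒ leleS ⇒ lelelv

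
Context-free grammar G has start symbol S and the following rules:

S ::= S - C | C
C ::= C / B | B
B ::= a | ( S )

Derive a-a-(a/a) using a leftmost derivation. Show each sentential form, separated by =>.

S=>S-C=>S-C-C=>C-C-C=>B-C-C=>a-C-C=>a-B-C=>a-a-C=>a-a-B=>a-a-(S)=>a-a-(C)=>a-a-(C/B)=>a-a-(B/B)=>a-a-(a/B)=>a-a-(a/a)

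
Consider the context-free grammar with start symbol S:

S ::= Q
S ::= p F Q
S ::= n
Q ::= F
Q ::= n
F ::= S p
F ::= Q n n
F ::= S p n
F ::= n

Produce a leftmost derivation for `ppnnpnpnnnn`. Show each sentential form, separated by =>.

S=>pFQ=>pQnnQ=>pFnnQ=>pSpnnnQ=>ppFQpnnnQ=>ppnQpnnnQ=>ppnFpnnnQ=>ppnSpnpnnnQ=>ppnnpnpnnnQ=>ppnnpnpnnnn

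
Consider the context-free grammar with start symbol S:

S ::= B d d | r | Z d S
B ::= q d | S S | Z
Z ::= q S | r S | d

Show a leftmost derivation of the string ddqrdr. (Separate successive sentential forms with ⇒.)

S ⇒ ZdS ⇒ ddS ⇒ ddZdS ⇒ ddqSdS ⇒ ddqrdS ⇒ ddqrdr

S ⇒ ZdS   [S ::= Z d S]
ZdS ⇒ ddS   [Z ::= d]
ddS ⇒ ddZdS   [S ::= Z d S]
ddZdS ⇒ ddqSdS   [Z ::= q S]
ddqSdS ⇒ ddqrdS   [S ::= r]
ddqrdS ⇒ ddqrdr   [S ::= r]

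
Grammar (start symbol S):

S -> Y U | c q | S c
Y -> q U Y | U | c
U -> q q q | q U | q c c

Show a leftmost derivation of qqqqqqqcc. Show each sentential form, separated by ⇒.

S ⇒ YU ⇒ UU ⇒ qUU ⇒ qqUU ⇒ qqqqqU ⇒ qqqqqqU ⇒ qqqqqqqcc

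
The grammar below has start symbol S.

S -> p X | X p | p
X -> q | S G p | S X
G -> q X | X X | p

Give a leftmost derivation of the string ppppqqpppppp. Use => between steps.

S => Xp => SGpp => pXGpp => pSGpGpp => ppXGpGpp => ppSGpGpGpp => pppGpGpGpp => pppXXpGpGpp => pppSXXpGpGpp => ppppXXpGpGpp => ppppqXpGpGpp => ppppqqpGpGpp => ppppqqpppGpp => ppppqqpppppp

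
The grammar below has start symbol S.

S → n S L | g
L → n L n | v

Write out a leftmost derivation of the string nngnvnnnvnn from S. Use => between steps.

S => nSL => nnSLL => nngLL => nngnLnL => nngnvnL => nngnvnnLn => nngnvnnnLnn => nngnvnnnvnn

S => nSL   [S → n S L]
nSL => nnSLL   [S → n S L]
nnSLL => nngLL   [S → g]
nngLL => nngnLnL   [L → n L n]
nngnLnL => nngnvnL   [L → v]
nngnvnL => nngnvnnLn   [L → n L n]
nngnvnnLn => nngnvnnnLnn   [L → n L n]
nngnvnnnLnn => nngnvnnnvnn   [L → v]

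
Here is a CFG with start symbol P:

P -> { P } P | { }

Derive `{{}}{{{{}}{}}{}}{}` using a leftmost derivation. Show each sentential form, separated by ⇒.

P ⇒ {P}P ⇒ {{}}P ⇒ {{}}{P}P ⇒ {{}}{{P}P}P ⇒ {{}}{{{P}P}P}P ⇒ {{}}{{{{}}P}P}P ⇒ {{}}{{{{}}{}}P}P ⇒ {{}}{{{{}}{}}{}}P ⇒ {{}}{{{{}}{}}{}}{}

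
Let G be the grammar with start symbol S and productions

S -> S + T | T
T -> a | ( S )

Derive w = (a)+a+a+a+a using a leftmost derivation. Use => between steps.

S=>S+T=>S+T+T=>S+T+T+T=>S+T+T+T+T=>T+T+T+T+T=>(S)+T+T+T+T=>(T)+T+T+T+T=>(a)+T+T+T+T=>(a)+a+T+T+T=>(a)+a+a+T+T=>(a)+a+a+a+T=>(a)+a+a+a+a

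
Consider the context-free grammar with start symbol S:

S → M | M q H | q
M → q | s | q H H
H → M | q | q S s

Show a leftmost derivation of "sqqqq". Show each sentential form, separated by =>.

S => MqH => sqH => sqM => sqqHH => sqqqH => sqqqq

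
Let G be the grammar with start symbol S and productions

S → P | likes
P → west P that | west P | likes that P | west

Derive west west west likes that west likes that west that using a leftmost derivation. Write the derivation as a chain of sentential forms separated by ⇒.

S ⇒ P   [S → P]
P ⇒ west P   [P → west P]
west P ⇒ west west P that   [P → west P that]
west west P that ⇒ west west west P that   [P → west P]
west west west P that ⇒ west west west likes that P that   [P → likes that P]
west west west likes that P that ⇒ west west west likes that west P that   [P → west P]
west west west likes that west P that ⇒ west west west likes that west likes that P that   [P → likes that P]
west west west likes that west likes that P that ⇒ west west west likes that west likes that west that   [P → west]

S ⇒ P ⇒ west P ⇒ west west P that ⇒ west west west P that ⇒ west west west likes that P that ⇒ west west west likes that west P that ⇒ west west west likes that west likes that P that ⇒ west west west likes that west likes that west that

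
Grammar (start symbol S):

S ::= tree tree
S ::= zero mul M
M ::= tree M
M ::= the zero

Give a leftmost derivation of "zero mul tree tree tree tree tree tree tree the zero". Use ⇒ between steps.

S ⇒ zero mul M   [S ::= zero mul M]
zero mul M ⇒ zero mul tree M   [M ::= tree M]
zero mul tree M ⇒ zero mul tree tree M   [M ::= tree M]
zero mul tree tree M ⇒ zero mul tree tree tree M   [M ::= tree M]
zero mul tree tree tree M ⇒ zero mul tree tree tree tree M   [M ::= tree M]
zero mul tree tree tree tree M ⇒ zero mul tree tree tree tree tree M   [M ::= tree M]
zero mul tree tree tree tree tree M ⇒ zero mul tree tree tree tree tree tree M   [M ::= tree M]
zero mul tree tree tree tree tree tree M ⇒ zero mul tree tree tree tree tree tree tree M   [M ::= tree M]
zero mul tree tree tree tree tree tree tree M ⇒ zero mul tree tree tree tree tree tree tree the zero   [M ::= the zero]

S ⇒ zero mul M ⇒ zero mul tree M ⇒ zero mul tree tree M ⇒ zero mul tree tree tree M ⇒ zero mul tree tree tree tree M ⇒ zero mul tree tree tree tree tree M ⇒ zero mul tree tree tree tree tree tree M ⇒ zero mul tree tree tree tree tree tree tree M ⇒ zero mul tree tree tree tree tree tree tree the zero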